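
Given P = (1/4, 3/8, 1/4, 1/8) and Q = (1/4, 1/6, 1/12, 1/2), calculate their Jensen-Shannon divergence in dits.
0.0446 dits

Jensen-Shannon divergence is:
JSD(P||Q) = 0.5 × D_KL(P||M) + 0.5 × D_KL(Q||M)
where M = 0.5 × (P + Q) is the mixture distribution.

M = 0.5 × (1/4, 3/8, 1/4, 1/8) + 0.5 × (1/4, 1/6, 1/12, 1/2) = (1/4, 0.270833, 1/6, 5/16)

D_KL(P||M) = 0.0473 dits
D_KL(Q||M) = 0.0418 dits

JSD(P||Q) = 0.5 × 0.0473 + 0.5 × 0.0418 = 0.0446 dits

Unlike KL divergence, JSD is symmetric and bounded: 0 ≤ JSD ≤ log(2).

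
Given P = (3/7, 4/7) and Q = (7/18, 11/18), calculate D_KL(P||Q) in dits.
0.0014 dits

KL divergence: D_KL(P||Q) = Σ p(x) log(p(x)/q(x))

Computing term by term:
  x=0: 3/7 × log_10[(3/7)/(7/18)] = 3/7 × 0.0422 = 0.0181
  x=1: 4/7 × log_10[(4/7)/(11/18)] = 4/7 × -0.0292 = -0.0167

D_KL(P||Q) = 0.0014 dits

Note: KL divergence is always non-negative and equals 0 iff P = Q.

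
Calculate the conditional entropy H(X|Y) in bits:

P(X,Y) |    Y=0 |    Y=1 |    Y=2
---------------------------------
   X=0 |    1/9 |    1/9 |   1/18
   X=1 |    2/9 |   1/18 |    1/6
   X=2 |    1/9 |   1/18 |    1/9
1.4864 bits

Using the chain rule: H(X|Y) = H(X,Y) - H(Y)

First, compute H(X,Y) = 3.0169 bits

Marginal P(Y) = (4/9, 2/9, 1/3)
H(Y) = 1.5305 bits

H(X|Y) = H(X,Y) - H(Y) = 3.0169 - 1.5305 = 1.4864 bits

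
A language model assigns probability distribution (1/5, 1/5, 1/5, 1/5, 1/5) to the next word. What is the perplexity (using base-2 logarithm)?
5.0000

Perplexity is 2^H (or exp(H) for natural log).

First, H = -Σ p log p = 2.3219 bits
Perplexity = 2^2.3219 = 5.0000

Interpretation: The model's uncertainty is equivalent to choosing uniformly among 5.0 options.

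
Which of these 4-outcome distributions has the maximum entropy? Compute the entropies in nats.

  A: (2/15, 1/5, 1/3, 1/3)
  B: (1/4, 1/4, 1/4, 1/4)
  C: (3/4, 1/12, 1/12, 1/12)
B

For a discrete distribution over n outcomes, entropy is maximized by the uniform distribution.

Computing entropies:
H(A) = 1.3229 nats
H(B) = 1.3863 nats
H(C) = 0.8370 nats

The uniform distribution (where all probabilities equal 1/4) achieves the maximum entropy of log_e(4) = 1.3863 nats.

Distribution B has the highest entropy.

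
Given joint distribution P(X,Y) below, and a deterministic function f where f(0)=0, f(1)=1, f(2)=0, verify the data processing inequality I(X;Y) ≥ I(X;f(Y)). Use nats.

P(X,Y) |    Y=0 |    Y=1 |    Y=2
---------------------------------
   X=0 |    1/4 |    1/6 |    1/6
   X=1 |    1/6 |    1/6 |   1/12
I(X;Y) = 0.0086, I(X;f(Y)) = 0.0071, inequality holds: 0.0086 ≥ 0.0071

Data Processing Inequality: For any Markov chain X → Y → Z, we have I(X;Y) ≥ I(X;Z).

Here Z = f(Y) is a deterministic function of Y, forming X → Y → Z.

Original I(X;Y) = 0.0086 nats

After applying f:
P(X,Z) where Z=f(Y):
- P(X,Z=0) = P(X,Y=0) + P(X,Y=2)
- P(X,Z=1) = P(X,Y=1)

I(X;Z) = I(X;f(Y)) = 0.0071 nats

Verification: 0.0086 ≥ 0.0071 ✓

Information cannot be created by processing; the function f can only lose information about X.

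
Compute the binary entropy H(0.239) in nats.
0.5499 nats

The binary entropy function is:
H(p) = -p log(p) - (1-p) log(1-p)

H(0.239) = -0.239 × log_e(0.239) - 0.761 × log_e(0.761)
H(0.239) = 0.5499 nats

Note: Binary entropy is maximized at p=0.5 (H=1 bit) and minimized at p=0 or p=1 (H=0).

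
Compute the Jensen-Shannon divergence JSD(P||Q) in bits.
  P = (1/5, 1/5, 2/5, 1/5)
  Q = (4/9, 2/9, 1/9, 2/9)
0.0977 bits

Jensen-Shannon divergence is:
JSD(P||Q) = 0.5 × D_KL(P||M) + 0.5 × D_KL(Q||M)
where M = 0.5 × (P + Q) is the mixture distribution.

M = 0.5 × (1/5, 1/5, 2/5, 1/5) + 0.5 × (4/9, 2/9, 1/9, 2/9) = (0.322222, 0.211111, 0.255556, 0.211111)

D_KL(P||M) = 0.0897 bits
D_KL(Q||M) = 0.1056 bits

JSD(P||Q) = 0.5 × 0.0897 + 0.5 × 0.1056 = 0.0977 bits

Unlike KL divergence, JSD is symmetric and bounded: 0 ≤ JSD ≤ log(2).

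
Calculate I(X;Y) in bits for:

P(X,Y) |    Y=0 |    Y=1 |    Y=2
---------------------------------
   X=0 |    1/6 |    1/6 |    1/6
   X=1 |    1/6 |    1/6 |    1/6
0.0000 bits

Mutual information: I(X;Y) = H(X) + H(Y) - H(X,Y)

Marginals:
P(X) = (1/2, 1/2), H(X) = 1.0000 bits
P(Y) = (1/3, 1/3, 1/3), H(Y) = 1.5850 bits

Joint entropy: H(X,Y) = 2.5850 bits

I(X;Y) = 1.0000 + 1.5850 - 2.5850 = 0.0000 bits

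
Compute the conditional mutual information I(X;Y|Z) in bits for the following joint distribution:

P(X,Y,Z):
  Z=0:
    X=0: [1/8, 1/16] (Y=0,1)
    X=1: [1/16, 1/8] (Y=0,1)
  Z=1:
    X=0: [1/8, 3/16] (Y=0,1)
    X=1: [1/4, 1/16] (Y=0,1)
0.1085 bits

Conditional mutual information: I(X;Y|Z) = H(X|Z) + H(Y|Z) - H(X,Y|Z)

H(Z) = 0.9544
H(X,Z) = 1.9544 → H(X|Z) = 1.0000
H(Y,Z) = 1.9363 → H(Y|Z) = 0.9818
H(X,Y,Z) = 2.8278 → H(X,Y|Z) = 1.8734

I(X;Y|Z) = 1.0000 + 0.9818 - 1.8734 = 0.1085 bits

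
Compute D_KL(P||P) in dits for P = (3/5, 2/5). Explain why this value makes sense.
0.0000 dits

KL divergence satisfies the Gibbs inequality: D_KL(P||Q) ≥ 0 for all distributions P, Q.

D_KL(P||Q) = Σ p(x) log(p(x)/q(x))
Each term is p(x) × log_10(p(x)/p(x)) = p(x) × log_10(1) = 0, so the sum is 0.
D_KL(P||Q) = 0.0000 dits

When P = Q, the KL divergence is exactly 0, as there is no 'divergence' between identical distributions.

This non-negativity is a fundamental property: relative entropy cannot be negative because it measures how different Q is from P.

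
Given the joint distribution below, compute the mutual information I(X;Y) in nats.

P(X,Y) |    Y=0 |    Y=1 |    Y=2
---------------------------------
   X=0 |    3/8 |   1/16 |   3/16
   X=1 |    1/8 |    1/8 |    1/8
0.0507 nats

Mutual information: I(X;Y) = H(X) + H(Y) - H(X,Y)

Marginals:
P(X) = (5/8, 3/8), H(X) = 0.6616 nats
P(Y) = (1/2, 3/16, 5/16), H(Y) = 1.0239 nats

Joint entropy: H(X,Y) = 1.6348 nats

I(X;Y) = 0.6616 + 1.0239 - 1.6348 = 0.0507 nats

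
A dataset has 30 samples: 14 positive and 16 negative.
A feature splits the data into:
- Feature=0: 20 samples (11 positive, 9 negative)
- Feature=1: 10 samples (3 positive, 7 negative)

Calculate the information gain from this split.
0.0412 bits

Information Gain = H(Y) - H(Y|Feature)

Before split:
P(positive) = 14/30 = 0.4667
H(Y) = 0.9968 bits

After split:
Feature=0: H = 0.9928 bits (weight = 20/30)
Feature=1: H = 0.8813 bits (weight = 10/30)
H(Y|Feature) = (20/30)×0.9928 + (10/30)×0.8813 = 0.9556 bits

Information Gain = 0.9968 - 0.9556 = 0.0412 bits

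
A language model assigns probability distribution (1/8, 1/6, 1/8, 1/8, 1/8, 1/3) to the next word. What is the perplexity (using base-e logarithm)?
5.4989

Perplexity is e^H (or exp(H) for natural log).

First, H = -Σ p log p = 1.7046 nats
Perplexity = e^1.7046 = 5.4989

Interpretation: The model's uncertainty is equivalent to choosing uniformly among 5.5 options.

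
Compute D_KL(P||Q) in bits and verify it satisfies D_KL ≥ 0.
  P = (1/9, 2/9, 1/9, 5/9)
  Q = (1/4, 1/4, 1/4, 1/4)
0.3423 bits

KL divergence satisfies the Gibbs inequality: D_KL(P||Q) ≥ 0 for all distributions P, Q.

D_KL(P||Q) = Σ p(x) log(p(x)/q(x))
Term by term:
  x=0: 1/9 × log_2[(1/9)/(1/4)] = -0.1300
  x=1: 2/9 × log_2[(2/9)/(1/4)] = -0.0378
  x=2: 1/9 × log_2[(1/9)/(1/4)] = -0.1300
  x=3: 5/9 × log_2[(5/9)/(1/4)] = 0.6400
D_KL(P||Q) = 0.3423 bits

D_KL(P||Q) = 0.3423 ≥ 0 ✓

This non-negativity is a fundamental property: relative entropy cannot be negative because it measures how different Q is from P.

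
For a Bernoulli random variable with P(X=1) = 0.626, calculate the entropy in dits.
0.2871 dits

The binary entropy function is:
H(p) = -p log(p) - (1-p) log(1-p)

H(0.626) = -0.626 × log_10(0.626) - 0.374 × log_10(0.374)
H(0.626) = 0.2871 dits

Note: Binary entropy is maximized at p=0.5 (H=1 bit) and minimized at p=0 or p=1 (H=0).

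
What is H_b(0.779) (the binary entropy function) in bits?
0.7620 bits

The binary entropy function is:
H(p) = -p log(p) - (1-p) log(1-p)

H(0.779) = -0.779 × log_2(0.779) - 0.221 × log_2(0.221)
H(0.779) = 0.7620 bits

Note: Binary entropy is maximized at p=0.5 (H=1 bit) and minimized at p=0 or p=1 (H=0).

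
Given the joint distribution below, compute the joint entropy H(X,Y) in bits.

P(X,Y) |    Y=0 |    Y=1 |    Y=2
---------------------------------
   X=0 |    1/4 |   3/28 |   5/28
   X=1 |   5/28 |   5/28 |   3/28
2.5220 bits

Joint entropy is H(X,Y) = -Σ_{x,y} p(x,y) log p(x,y).

Summing over all non-zero entries:
H(X,Y) = -[1/4·log_2(1/4) + 3/28·log_2(3/28) + 5/28·log_2(5/28) + 5/28·log_2(5/28) + 5/28·log_2(5/28) + 3/28·log_2(3/28)]
H(X,Y) = 2.5220 bits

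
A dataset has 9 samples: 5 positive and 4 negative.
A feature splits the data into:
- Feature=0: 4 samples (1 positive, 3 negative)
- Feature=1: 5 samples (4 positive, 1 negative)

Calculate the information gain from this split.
0.2294 bits

Information Gain = H(Y) - H(Y|Feature)

Before split:
P(positive) = 5/9 = 0.5556
H(Y) = 0.9911 bits

After split:
Feature=0: H = 0.8113 bits (weight = 4/9)
Feature=1: H = 0.7219 bits (weight = 5/9)
H(Y|Feature) = (4/9)×0.8113 + (5/9)×0.7219 = 0.7616 bits

Information Gain = 0.9911 - 0.7616 = 0.2294 bits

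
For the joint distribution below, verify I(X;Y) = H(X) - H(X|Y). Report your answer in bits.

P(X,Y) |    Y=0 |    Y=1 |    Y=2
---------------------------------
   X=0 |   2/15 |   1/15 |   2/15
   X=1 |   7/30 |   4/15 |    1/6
I(X;Y) = 0.0336 bits

Mutual information has multiple equivalent forms:
- I(X;Y) = H(X) - H(X|Y)
- I(X;Y) = H(Y) - H(Y|X)
- I(X;Y) = H(X) + H(Y) - H(X,Y)

Computing all quantities:
H(X) = 0.9183, H(Y) = 1.5801, H(X,Y) = 2.4649
H(X|Y) = 0.8847, H(Y|X) = 1.5466

Verification:
H(X) - H(X|Y) = 0.9183 - 0.8847 = 0.0336
H(Y) - H(Y|X) = 1.5801 - 1.5466 = 0.0336
H(X) + H(Y) - H(X,Y) = 0.9183 + 1.5801 - 2.4649 = 0.0336

All forms give I(X;Y) = 0.0336 bits. ✓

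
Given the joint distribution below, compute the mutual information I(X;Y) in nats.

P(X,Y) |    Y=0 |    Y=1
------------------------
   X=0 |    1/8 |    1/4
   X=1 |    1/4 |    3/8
0.0022 nats

Mutual information: I(X;Y) = H(X) + H(Y) - H(X,Y)

Marginals:
P(X) = (3/8, 5/8), H(X) = 0.6616 nats
P(Y) = (3/8, 5/8), H(Y) = 0.6616 nats

Joint entropy: H(X,Y) = 1.3209 nats

I(X;Y) = 0.6616 + 0.6616 - 1.3209 = 0.0022 nats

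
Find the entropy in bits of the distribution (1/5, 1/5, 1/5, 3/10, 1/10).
2.2464 bits

Shannon entropy is H(X) = -Σ p(x) log p(x).

For P = (1/5, 1/5, 1/5, 3/10, 1/10):
H = -1/5 × log_2(1/5) -1/5 × log_2(1/5) -1/5 × log_2(1/5) -3/10 × log_2(3/10) -1/10 × log_2(1/10)
H = 2.2464 bits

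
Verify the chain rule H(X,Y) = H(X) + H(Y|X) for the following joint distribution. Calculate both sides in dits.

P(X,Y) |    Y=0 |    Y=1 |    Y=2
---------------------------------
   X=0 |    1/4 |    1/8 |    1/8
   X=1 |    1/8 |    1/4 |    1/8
H(X,Y) = 0.7526, H(X) = 0.3010, H(Y|X) = 0.4515 (all in dits)

Chain rule: H(X,Y) = H(X) + H(Y|X)

Left side — joint entropy directly:
H(X,Y) = -Σ p(x,y) log p(x,y) = 0.7526 dits

Right side — compute H(Y|X) from the conditional distributions:
P(X) = (1/2, 1/2), so H(X) = 0.3010 dits
H(Y|X) = Σ_x P(X=x) · H(Y|X=x):
  P(Y|X=0) = (1/2, 1/4, 1/4), H(Y|X=0) = 0.4515, weight P(X=0) = 1/2
  P(Y|X=1) = (1/4, 1/2, 1/4), H(Y|X=1) = 0.4515, weight P(X=1) = 1/2
H(Y|X) = 0.4515 dits

H(X) + H(Y|X) = 0.3010 + 0.4515 = 0.7526 dits

Both sides equal 0.7526 dits. ✓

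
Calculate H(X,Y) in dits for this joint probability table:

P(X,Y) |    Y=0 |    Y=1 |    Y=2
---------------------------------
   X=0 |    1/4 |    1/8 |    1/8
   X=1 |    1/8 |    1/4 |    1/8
0.7526 dits

Joint entropy is H(X,Y) = -Σ_{x,y} p(x,y) log p(x,y).

Summing over all non-zero entries:
H(X,Y) = -[1/4·log_10(1/4) + 1/8·log_10(1/8) + 1/8·log_10(1/8) + 1/8·log_10(1/8) + 1/4·log_10(1/4) + 1/8·log_10(1/8)]
H(X,Y) = 0.7526 dits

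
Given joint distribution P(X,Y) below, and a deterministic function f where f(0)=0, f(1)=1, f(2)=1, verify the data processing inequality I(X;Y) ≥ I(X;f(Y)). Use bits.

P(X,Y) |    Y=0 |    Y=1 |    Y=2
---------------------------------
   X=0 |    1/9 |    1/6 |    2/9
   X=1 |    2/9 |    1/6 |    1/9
I(X;Y) = 0.0545, I(X;f(Y)) = 0.0407, inequality holds: 0.0545 ≥ 0.0407

Data Processing Inequality: For any Markov chain X → Y → Z, we have I(X;Y) ≥ I(X;Z).

Here Z = f(Y) is a deterministic function of Y, forming X → Y → Z.

Original I(X;Y) = 0.0545 bits

After applying f:
P(X,Z) where Z=f(Y):
- P(X,Z=0) = P(X,Y=0)
- P(X,Z=1) = P(X,Y=1) + P(X,Y=2)

I(X;Z) = I(X;f(Y)) = 0.0407 bits

Verification: 0.0545 ≥ 0.0407 ✓

Information cannot be created by processing; the function f can only lose information about X.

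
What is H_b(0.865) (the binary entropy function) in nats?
0.3958 nats

The binary entropy function is:
H(p) = -p log(p) - (1-p) log(1-p)

H(0.865) = -0.865 × log_e(0.865) - 0.135 × log_e(0.135)
H(0.865) = 0.3958 nats

Note: Binary entropy is maximized at p=0.5 (H=1 bit) and minimized at p=0 or p=1 (H=0).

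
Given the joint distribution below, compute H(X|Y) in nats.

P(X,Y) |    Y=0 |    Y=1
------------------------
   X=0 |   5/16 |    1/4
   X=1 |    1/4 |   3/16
0.6852 nats

Using the chain rule: H(X|Y) = H(X,Y) - H(Y)

First, compute H(X,Y) = 1.3705 nats

Marginal P(Y) = (9/16, 7/16)
H(Y) = 0.6853 nats

H(X|Y) = H(X,Y) - H(Y) = 1.3705 - 0.6853 = 0.6852 nats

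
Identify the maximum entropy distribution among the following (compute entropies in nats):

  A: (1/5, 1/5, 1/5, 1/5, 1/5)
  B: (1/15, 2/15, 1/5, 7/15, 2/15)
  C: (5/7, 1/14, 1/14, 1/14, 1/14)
A

For a discrete distribution over n outcomes, entropy is maximized by the uniform distribution.

Computing entropies:
H(A) = 1.6094 nats
H(B) = 1.3954 nats
H(C) = 0.9944 nats

The uniform distribution (where all probabilities equal 1/5) achieves the maximum entropy of log_e(5) = 1.6094 nats.

Distribution A has the highest entropy.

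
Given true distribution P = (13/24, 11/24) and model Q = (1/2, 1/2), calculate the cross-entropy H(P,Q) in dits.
0.3010 dits

Cross-entropy: H(P,Q) = -Σ p(x) log q(x)

Alternatively: H(P,Q) = H(P) + D_KL(P||Q)
H(P) = 0.2995 dits
D_KL(P||Q) = 0.0015 dits

H(P,Q) = 0.2995 + 0.0015 = 0.3010 dits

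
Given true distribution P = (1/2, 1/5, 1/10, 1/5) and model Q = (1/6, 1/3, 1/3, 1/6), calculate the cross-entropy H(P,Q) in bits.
2.2850 bits

Cross-entropy: H(P,Q) = -Σ p(x) log q(x)

Alternatively: H(P,Q) = H(P) + D_KL(P||Q)
H(P) = 1.7610 bits
D_KL(P||Q) = 0.5240 bits

H(P,Q) = 1.7610 + 0.5240 = 2.2850 bits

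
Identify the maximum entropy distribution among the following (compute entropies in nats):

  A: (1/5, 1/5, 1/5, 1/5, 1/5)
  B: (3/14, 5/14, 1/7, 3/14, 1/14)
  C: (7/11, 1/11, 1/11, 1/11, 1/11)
A

For a discrete distribution over n outcomes, entropy is maximized by the uniform distribution.

Computing entropies:
H(A) = 1.6094 nats
H(B) = 1.4944 nats
H(C) = 1.1596 nats

The uniform distribution (where all probabilities equal 1/5) achieves the maximum entropy of log_e(5) = 1.6094 nats.

Distribution A has the highest entropy.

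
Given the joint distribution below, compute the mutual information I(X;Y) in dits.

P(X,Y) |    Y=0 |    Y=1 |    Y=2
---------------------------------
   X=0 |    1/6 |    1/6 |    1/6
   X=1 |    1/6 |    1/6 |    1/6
0.0000 dits

Mutual information: I(X;Y) = H(X) + H(Y) - H(X,Y)

Marginals:
P(X) = (1/2, 1/2), H(X) = 0.3010 dits
P(Y) = (1/3, 1/3, 1/3), H(Y) = 0.4771 dits

Joint entropy: H(X,Y) = 0.7782 dits

I(X;Y) = 0.3010 + 0.4771 - 0.7782 = 0.0000 dits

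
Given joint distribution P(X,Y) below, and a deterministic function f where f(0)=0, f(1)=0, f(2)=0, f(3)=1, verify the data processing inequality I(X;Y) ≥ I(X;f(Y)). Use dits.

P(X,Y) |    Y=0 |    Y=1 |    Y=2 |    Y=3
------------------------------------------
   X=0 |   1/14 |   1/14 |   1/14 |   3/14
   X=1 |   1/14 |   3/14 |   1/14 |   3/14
I(X;Y) = 0.0118, I(X;f(Y)) = 0.0034, inequality holds: 0.0118 ≥ 0.0034

Data Processing Inequality: For any Markov chain X → Y → Z, we have I(X;Y) ≥ I(X;Z).

Here Z = f(Y) is a deterministic function of Y, forming X → Y → Z.

Original I(X;Y) = 0.0118 dits

After applying f:
P(X,Z) where Z=f(Y):
- P(X,Z=0) = P(X,Y=0) + P(X,Y=1) + P(X,Y=2)
- P(X,Z=1) = P(X,Y=3)

I(X;Z) = I(X;f(Y)) = 0.0034 dits

Verification: 0.0118 ≥ 0.0034 ✓

Information cannot be created by processing; the function f can only lose information about X.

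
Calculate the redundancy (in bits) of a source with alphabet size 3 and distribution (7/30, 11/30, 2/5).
0.0356 bits

Redundancy measures how far a source is from maximum entropy:
R = H_max - H(X)

Maximum entropy for 3 symbols: H_max = log_2(3) = 1.5850 bits
Actual entropy: H(X) = 1.5494 bits
Redundancy: R = 1.5850 - 1.5494 = 0.0356 bits

This redundancy represents potential for compression: the source could be compressed by 0.0356 bits per symbol.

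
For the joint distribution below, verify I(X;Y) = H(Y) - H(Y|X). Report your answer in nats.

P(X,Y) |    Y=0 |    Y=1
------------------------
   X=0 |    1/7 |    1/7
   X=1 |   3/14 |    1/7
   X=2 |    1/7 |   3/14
I(X;Y) = 0.0144 nats

Mutual information has multiple equivalent forms:
- I(X;Y) = H(X) - H(X|Y)
- I(X;Y) = H(Y) - H(Y|X)
- I(X;Y) = H(X) + H(Y) - H(X,Y)

Computing all quantities:
H(X) = 1.0934, H(Y) = 0.6931, H(X,Y) = 1.7721
H(X|Y) = 1.0790, H(Y|X) = 0.6788

Verification:
H(X) - H(X|Y) = 1.0934 - 1.0790 = 0.0144
H(Y) - H(Y|X) = 0.6931 - 0.6788 = 0.0144
H(X) + H(Y) - H(X,Y) = 1.0934 + 0.6931 - 1.7721 = 0.0144

All forms give I(X;Y) = 0.0144 nats. ✓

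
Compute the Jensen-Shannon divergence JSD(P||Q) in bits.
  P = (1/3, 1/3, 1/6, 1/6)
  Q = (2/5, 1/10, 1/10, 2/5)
0.0918 bits

Jensen-Shannon divergence is:
JSD(P||Q) = 0.5 × D_KL(P||M) + 0.5 × D_KL(Q||M)
where M = 0.5 × (P + Q) is the mixture distribution.

M = 0.5 × (1/3, 1/3, 1/6, 1/6) + 0.5 × (2/5, 1/10, 1/10, 2/5) = (11/30, 0.216667, 2/15, 0.283333)

D_KL(P||M) = 0.0874 bits
D_KL(Q||M) = 0.0962 bits

JSD(P||Q) = 0.5 × 0.0874 + 0.5 × 0.0962 = 0.0918 bits

Unlike KL divergence, JSD is symmetric and bounded: 0 ≤ JSD ≤ log(2).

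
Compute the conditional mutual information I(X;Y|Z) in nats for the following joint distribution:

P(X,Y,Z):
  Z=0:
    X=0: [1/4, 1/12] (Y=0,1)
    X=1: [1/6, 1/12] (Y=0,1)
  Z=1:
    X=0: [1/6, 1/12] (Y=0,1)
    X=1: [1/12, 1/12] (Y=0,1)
0.0082 nats

Conditional mutual information: I(X;Y|Z) = H(X|Z) + H(Y|Z) - H(X,Y|Z)

H(Z) = 0.6792
H(X,Z) = 1.3580 → H(X|Z) = 0.6788
H(Y,Z) = 1.3086 → H(Y|Z) = 0.6294
H(X,Y,Z) = 1.9792 → H(X,Y|Z) = 1.3000

I(X;Y|Z) = 0.6788 + 0.6294 - 1.3000 = 0.0082 nats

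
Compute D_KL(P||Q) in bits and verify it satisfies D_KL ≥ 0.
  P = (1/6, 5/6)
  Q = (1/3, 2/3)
0.1016 bits

KL divergence satisfies the Gibbs inequality: D_KL(P||Q) ≥ 0 for all distributions P, Q.

D_KL(P||Q) = Σ p(x) log(p(x)/q(x))
Term by term:
  x=0: 1/6 × log_2[(1/6)/(1/3)] = -0.1667
  x=1: 5/6 × log_2[(5/6)/(2/3)] = 0.2683
D_KL(P||Q) = 0.1016 bits

D_KL(P||Q) = 0.1016 ≥ 0 ✓

This non-negativity is a fundamental property: relative entropy cannot be negative because it measures how different Q is from P.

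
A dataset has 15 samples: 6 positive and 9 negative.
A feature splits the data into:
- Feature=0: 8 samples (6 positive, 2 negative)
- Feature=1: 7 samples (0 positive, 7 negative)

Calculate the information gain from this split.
0.5383 bits

Information Gain = H(Y) - H(Y|Feature)

Before split:
P(positive) = 6/15 = 0.4000
H(Y) = 0.9710 bits

After split:
Feature=0: H = 0.8113 bits (weight = 8/15)
Feature=1: H = 0.0000 bits (weight = 7/15)
H(Y|Feature) = (8/15)×0.8113 + (7/15)×0.0000 = 0.4327 bits

Information Gain = 0.9710 - 0.4327 = 0.5383 bits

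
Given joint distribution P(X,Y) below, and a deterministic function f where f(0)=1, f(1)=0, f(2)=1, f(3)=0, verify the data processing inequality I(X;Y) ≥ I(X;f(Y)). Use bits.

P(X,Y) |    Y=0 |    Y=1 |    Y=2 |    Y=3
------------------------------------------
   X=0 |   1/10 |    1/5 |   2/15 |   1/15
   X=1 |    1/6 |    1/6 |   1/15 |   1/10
I(X;Y) = 0.0355, I(X;f(Y)) = 0.0000, inequality holds: 0.0355 ≥ 0.0000

Data Processing Inequality: For any Markov chain X → Y → Z, we have I(X;Y) ≥ I(X;Z).

Here Z = f(Y) is a deterministic function of Y, forming X → Y → Z.

Original I(X;Y) = 0.0355 bits

After applying f:
P(X,Z) where Z=f(Y):
- P(X,Z=0) = P(X,Y=1) + P(X,Y=3)
- P(X,Z=1) = P(X,Y=0) + P(X,Y=2)

I(X;Z) = I(X;f(Y)) = 0.0000 bits

Verification: 0.0355 ≥ 0.0000 ✓

Information cannot be created by processing; the function f can only lose information about X.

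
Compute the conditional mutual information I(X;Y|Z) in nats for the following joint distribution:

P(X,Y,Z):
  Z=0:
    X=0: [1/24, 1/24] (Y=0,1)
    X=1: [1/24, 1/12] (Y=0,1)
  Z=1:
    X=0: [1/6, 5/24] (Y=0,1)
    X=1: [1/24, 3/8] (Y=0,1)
0.0661 nats

Conditional mutual information: I(X;Y|Z) = H(X|Z) + H(Y|Z) - H(X,Y|Z)

H(Z) = 0.5117
H(X,Z) = 1.1996 → H(X|Z) = 0.6879
H(Y,Z) = 1.1082 → H(Y|Z) = 0.5965
H(X,Y,Z) = 1.7300 → H(X,Y|Z) = 1.2182

I(X;Y|Z) = 0.6879 + 0.5965 - 1.2182 = 0.0661 nats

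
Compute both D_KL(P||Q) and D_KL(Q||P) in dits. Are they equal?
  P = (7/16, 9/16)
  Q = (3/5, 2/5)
D_KL(P||Q) = 0.0233, D_KL(Q||P) = 0.0231

KL divergence is not symmetric: D_KL(P||Q) ≠ D_KL(Q||P) in general.

D_KL(P||Q) = 0.0233 dits
D_KL(Q||P) = 0.0231 dits

No, they are not equal!

This asymmetry is why KL divergence is not a true distance metric.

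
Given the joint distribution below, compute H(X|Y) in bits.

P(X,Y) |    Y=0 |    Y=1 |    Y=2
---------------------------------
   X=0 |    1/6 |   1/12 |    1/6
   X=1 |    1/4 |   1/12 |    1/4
0.9758 bits

Using the chain rule: H(X|Y) = H(X,Y) - H(Y)

First, compute H(X,Y) = 2.4591 bits

Marginal P(Y) = (5/12, 1/6, 5/12)
H(Y) = 1.4834 bits

H(X|Y) = H(X,Y) - H(Y) = 2.4591 - 1.4834 = 0.9758 bits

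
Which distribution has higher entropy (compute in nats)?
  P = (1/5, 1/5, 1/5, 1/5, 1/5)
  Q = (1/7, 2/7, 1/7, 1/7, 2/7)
P

Computing entropies in nats:
H(P) = 1.6094
H(Q) = 1.5498

Distribution P has higher entropy.

Intuition: The distribution closer to uniform (more spread out) has higher entropy.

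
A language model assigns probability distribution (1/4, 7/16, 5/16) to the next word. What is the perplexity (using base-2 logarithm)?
2.9204

Perplexity is 2^H (or exp(H) for natural log).

First, H = -Σ p log p = 1.5462 bits
Perplexity = 2^1.5462 = 2.9204

Interpretation: The model's uncertainty is equivalent to choosing uniformly among 2.9 options.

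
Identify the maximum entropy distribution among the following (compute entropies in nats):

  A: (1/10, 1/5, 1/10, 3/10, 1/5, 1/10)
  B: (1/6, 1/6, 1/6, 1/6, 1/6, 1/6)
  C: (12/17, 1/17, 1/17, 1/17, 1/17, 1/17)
B

For a discrete distribution over n outcomes, entropy is maximized by the uniform distribution.

Computing entropies:
H(A) = 1.6957 nats
H(B) = 1.7918 nats
H(C) = 1.0792 nats

The uniform distribution (where all probabilities equal 1/6) achieves the maximum entropy of log_e(6) = 1.7918 nats.

Distribution B has the highest entropy.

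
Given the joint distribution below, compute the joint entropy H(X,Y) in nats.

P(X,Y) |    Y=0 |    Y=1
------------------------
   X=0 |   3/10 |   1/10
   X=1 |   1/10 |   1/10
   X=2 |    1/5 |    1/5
1.6957 nats

Joint entropy is H(X,Y) = -Σ_{x,y} p(x,y) log p(x,y).

Summing over all non-zero entries:
H(X,Y) = -[3/10·log_e(3/10) + 1/10·log_e(1/10) + 1/10·log_e(1/10) + 1/10·log_e(1/10) + 1/5·log_e(1/5) + 1/5·log_e(1/5)]
H(X,Y) = 1.6957 nats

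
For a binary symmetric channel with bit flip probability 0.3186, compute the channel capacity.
0.0971 bits

For a binary symmetric channel (BSC) with error probability p:
Capacity C = 1 - H(p) bits per symbol

where H(p) = -p log₂(p) - (1-p) log₂(1-p) is the binary entropy function.

H(0.3186) = 0.9029 bits
C = 1 - 0.9029 = 0.0971 bits per symbol

This means we can reliably transmit up to 0.0971 bits of information per channel use.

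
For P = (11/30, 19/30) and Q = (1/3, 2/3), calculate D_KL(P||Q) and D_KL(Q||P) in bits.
D_KL(P||Q) = 0.0036, D_KL(Q||P) = 0.0035

KL divergence is not symmetric: D_KL(P||Q) ≠ D_KL(Q||P) in general.

D_KL(P||Q) = 0.0036 bits
D_KL(Q||P) = 0.0035 bits

No, they are not equal!

This asymmetry is why KL divergence is not a true distance metric.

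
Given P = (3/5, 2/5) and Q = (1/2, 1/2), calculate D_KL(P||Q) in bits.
0.0290 bits

KL divergence: D_KL(P||Q) = Σ p(x) log(p(x)/q(x))

Computing term by term:
  x=0: 3/5 × log_2[(3/5)/(1/2)] = 3/5 × 0.2630 = 0.1578
  x=1: 2/5 × log_2[(2/5)/(1/2)] = 2/5 × -0.3219 = -0.1288

D_KL(P||Q) = 0.0290 bits

Note: KL divergence is always non-negative and equals 0 iff P = Q.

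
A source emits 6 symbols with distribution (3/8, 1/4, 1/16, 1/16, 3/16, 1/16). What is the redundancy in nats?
0.2436 nats

Redundancy measures how far a source is from maximum entropy:
R = H_max - H(X)

Maximum entropy for 6 symbols: H_max = log_e(6) = 1.7918 nats
Actual entropy: H(X) = 1.5481 nats
Redundancy: R = 1.7918 - 1.5481 = 0.2436 nats

This redundancy represents potential for compression: the source could be compressed by 0.2436 nats per symbol.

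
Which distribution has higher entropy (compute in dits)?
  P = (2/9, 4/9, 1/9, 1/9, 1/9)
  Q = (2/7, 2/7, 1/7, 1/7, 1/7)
Q

Computing entropies in dits:
H(P) = 0.6198
H(Q) = 0.6731

Distribution Q has higher entropy.

Intuition: The distribution closer to uniform (more spread out) has higher entropy.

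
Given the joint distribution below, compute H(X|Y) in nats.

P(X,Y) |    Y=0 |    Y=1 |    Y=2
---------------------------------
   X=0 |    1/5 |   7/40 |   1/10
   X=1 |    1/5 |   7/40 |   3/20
0.6881 nats

Using the chain rule: H(X|Y) = H(X,Y) - H(Y)

First, compute H(X,Y) = 1.7686 nats

Marginal P(Y) = (2/5, 7/20, 1/4)
H(Y) = 1.0805 nats

H(X|Y) = H(X,Y) - H(Y) = 1.7686 - 1.0805 = 0.6881 nats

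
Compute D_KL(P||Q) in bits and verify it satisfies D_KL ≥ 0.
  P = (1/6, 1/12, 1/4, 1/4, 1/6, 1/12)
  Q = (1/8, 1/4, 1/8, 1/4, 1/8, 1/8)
0.2075 bits

KL divergence satisfies the Gibbs inequality: D_KL(P||Q) ≥ 0 for all distributions P, Q.

D_KL(P||Q) = Σ p(x) log(p(x)/q(x))
Term by term:
  x=0: 1/6 × log_2[(1/6)/(1/8)] = 0.0692
  x=1: 1/12 × log_2[(1/12)/(1/4)] = -0.1321
  x=2: 1/4 × log_2[(1/4)/(1/8)] = 0.2500
  x=3: 1/4 × log_2[(1/4)/(1/4)] = 0.0000
  x=4: 1/6 × log_2[(1/6)/(1/8)] = 0.0692
  x=5: 1/12 × log_2[(1/12)/(1/8)] = -0.0487
D_KL(P||Q) = 0.2075 bits

D_KL(P||Q) = 0.2075 ≥ 0 ✓

This non-negativity is a fundamental property: relative entropy cannot be negative because it measures how different Q is from P.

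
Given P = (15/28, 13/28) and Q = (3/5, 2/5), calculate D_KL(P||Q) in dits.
0.0037 dits

KL divergence: D_KL(P||Q) = Σ p(x) log(p(x)/q(x))

Computing term by term:
  x=0: 15/28 × log_10[(15/28)/(3/5)] = 15/28 × -0.0492 = -0.0264
  x=1: 13/28 × log_10[(13/28)/(2/5)] = 13/28 × 0.0647 = 0.0301

D_KL(P||Q) = 0.0037 dits

Note: KL divergence is always non-negative and equals 0 iff P = Q.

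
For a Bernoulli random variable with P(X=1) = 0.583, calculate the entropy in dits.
0.2950 dits

The binary entropy function is:
H(p) = -p log(p) - (1-p) log(1-p)

H(0.583) = -0.583 × log_10(0.583) - 0.417 × log_10(0.417)
H(0.583) = 0.2950 dits

Note: Binary entropy is maximized at p=0.5 (H=1 bit) and minimized at p=0 or p=1 (H=0).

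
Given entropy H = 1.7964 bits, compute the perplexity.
3.4735

Perplexity is 2^H (or exp(H) for natural log).

H = 1.7964 bits
Perplexity = 2^1.7964 = 3.4735

Interpretation: The model's uncertainty is equivalent to choosing uniformly among 3.5 options.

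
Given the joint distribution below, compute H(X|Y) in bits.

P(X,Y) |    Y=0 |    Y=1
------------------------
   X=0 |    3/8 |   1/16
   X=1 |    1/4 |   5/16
0.8506 bits

Using the chain rule: H(X|Y) = H(X,Y) - H(Y)

First, compute H(X,Y) = 1.8050 bits

Marginal P(Y) = (5/8, 3/8)
H(Y) = 0.9544 bits

H(X|Y) = H(X,Y) - H(Y) = 1.8050 - 0.9544 = 0.8506 bits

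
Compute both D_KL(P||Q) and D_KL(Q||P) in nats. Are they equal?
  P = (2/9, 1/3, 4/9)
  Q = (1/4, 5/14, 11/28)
D_KL(P||Q) = 0.0057, D_KL(Q||P) = 0.0056

KL divergence is not symmetric: D_KL(P||Q) ≠ D_KL(Q||P) in general.

D_KL(P||Q) = 0.0057 nats
D_KL(Q||P) = 0.0056 nats

No, they are not equal!

This asymmetry is why KL divergence is not a true distance metric.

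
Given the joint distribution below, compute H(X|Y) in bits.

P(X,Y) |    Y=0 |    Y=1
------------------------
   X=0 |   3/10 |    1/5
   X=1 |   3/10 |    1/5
1.0000 bits

Using the chain rule: H(X|Y) = H(X,Y) - H(Y)

First, compute H(X,Y) = 1.9710 bits

Marginal P(Y) = (3/5, 2/5)
H(Y) = 0.9710 bits

H(X|Y) = H(X,Y) - H(Y) = 1.9710 - 0.9710 = 1.0000 bits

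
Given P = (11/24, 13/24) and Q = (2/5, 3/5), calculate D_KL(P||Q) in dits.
0.0030 dits

KL divergence: D_KL(P||Q) = Σ p(x) log(p(x)/q(x))

Computing term by term:
  x=0: 11/24 × log_10[(11/24)/(2/5)] = 11/24 × 0.0591 = 0.0271
  x=1: 13/24 × log_10[(13/24)/(3/5)] = 13/24 × -0.0444 = -0.0241

D_KL(P||Q) = 0.0030 dits

Note: KL divergence is always non-negative and equals 0 iff P = Q.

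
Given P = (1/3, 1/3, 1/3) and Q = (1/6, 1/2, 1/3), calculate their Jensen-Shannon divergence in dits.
0.0098 dits

Jensen-Shannon divergence is:
JSD(P||Q) = 0.5 × D_KL(P||M) + 0.5 × D_KL(Q||M)
where M = 0.5 × (P + Q) is the mixture distribution.

M = 0.5 × (1/3, 1/3, 1/3) + 0.5 × (1/6, 1/2, 1/3) = (1/4, 5/12, 1/3)

D_KL(P||M) = 0.0093 dits
D_KL(Q||M) = 0.0102 dits

JSD(P||Q) = 0.5 × 0.0093 + 0.5 × 0.0102 = 0.0098 dits

Unlike KL divergence, JSD is symmetric and bounded: 0 ≤ JSD ≤ log(2).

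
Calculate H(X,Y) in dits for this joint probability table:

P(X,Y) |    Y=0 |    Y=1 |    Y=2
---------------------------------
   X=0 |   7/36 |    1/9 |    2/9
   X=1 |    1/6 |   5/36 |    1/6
0.7679 dits

Joint entropy is H(X,Y) = -Σ_{x,y} p(x,y) log p(x,y).

Summing over all non-zero entries:
H(X,Y) = -[7/36·log_10(7/36) + 1/9·log_10(1/9) + 2/9·log_10(2/9) + 1/6·log_10(1/6) + 5/36·log_10(5/36) + 1/6·log_10(1/6)]
H(X,Y) = 0.7679 dits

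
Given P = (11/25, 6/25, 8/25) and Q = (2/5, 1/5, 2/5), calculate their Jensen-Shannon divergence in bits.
0.0052 bits

Jensen-Shannon divergence is:
JSD(P||Q) = 0.5 × D_KL(P||M) + 0.5 × D_KL(Q||M)
where M = 0.5 × (P + Q) is the mixture distribution.

M = 0.5 × (11/25, 6/25, 8/25) + 0.5 × (2/5, 1/5, 2/5) = (0.42, 0.22, 9/25)

D_KL(P||M) = 0.0053 bits
D_KL(Q||M) = 0.0051 bits

JSD(P||Q) = 0.5 × 0.0053 + 0.5 × 0.0051 = 0.0052 bits

Unlike KL divergence, JSD is symmetric and bounded: 0 ≤ JSD ≤ log(2).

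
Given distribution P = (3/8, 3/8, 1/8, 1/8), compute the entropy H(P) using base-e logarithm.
1.2555 nats

Shannon entropy is H(X) = -Σ p(x) log p(x).

For P = (3/8, 3/8, 1/8, 1/8):
H = -3/8 × log_e(3/8) -3/8 × log_e(3/8) -1/8 × log_e(1/8) -1/8 × log_e(1/8)
H = 1.2555 nats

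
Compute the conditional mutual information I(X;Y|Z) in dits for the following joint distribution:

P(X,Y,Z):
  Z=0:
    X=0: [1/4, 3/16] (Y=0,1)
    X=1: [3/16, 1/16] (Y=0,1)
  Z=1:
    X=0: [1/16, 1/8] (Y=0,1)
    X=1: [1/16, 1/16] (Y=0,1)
0.0068 dits

Conditional mutual information: I(X;Y|Z) = H(X|Z) + H(Y|Z) - H(X,Y|Z)

H(Z) = 0.2697
H(X,Z) = 0.5568 → H(X|Z) = 0.2871
H(Y,Z) = 0.5568 → H(Y|Z) = 0.2871
H(X,Y,Z) = 0.8371 → H(X,Y|Z) = 0.5673

I(X;Y|Z) = 0.2871 + 0.2871 - 0.5673 = 0.0068 dits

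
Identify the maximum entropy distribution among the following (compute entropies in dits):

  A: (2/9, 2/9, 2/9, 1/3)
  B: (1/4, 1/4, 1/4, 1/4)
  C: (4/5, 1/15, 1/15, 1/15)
B

For a discrete distribution over n outcomes, entropy is maximized by the uniform distribution.

Computing entropies:
H(A) = 0.5945 dits
H(B) = 0.6021 dits
H(C) = 0.3127 dits

The uniform distribution (where all probabilities equal 1/4) achieves the maximum entropy of log_10(4) = 0.6021 dits.

Distribution B has the highest entropy.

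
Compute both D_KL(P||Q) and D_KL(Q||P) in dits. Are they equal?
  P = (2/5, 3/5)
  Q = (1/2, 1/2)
D_KL(P||Q) = 0.0087, D_KL(Q||P) = 0.0089

KL divergence is not symmetric: D_KL(P||Q) ≠ D_KL(Q||P) in general.

D_KL(P||Q) = 0.0087 dits
D_KL(Q||P) = 0.0089 dits

No, they are not equal!

This asymmetry is why KL divergence is not a true distance metric.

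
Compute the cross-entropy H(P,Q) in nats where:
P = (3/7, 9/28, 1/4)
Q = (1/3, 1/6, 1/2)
1.2200 nats

Cross-entropy: H(P,Q) = -Σ p(x) log q(x)

Alternatively: H(P,Q) = H(P) + D_KL(P||Q)
H(P) = 1.0745 nats
D_KL(P||Q) = 0.1455 nats

H(P,Q) = 1.0745 + 0.1455 = 1.2200 nats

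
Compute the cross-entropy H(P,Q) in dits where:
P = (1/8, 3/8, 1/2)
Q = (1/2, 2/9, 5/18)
0.5607 dits

Cross-entropy: H(P,Q) = -Σ p(x) log q(x)

Alternatively: H(P,Q) = H(P) + D_KL(P||Q)
H(P) = 0.4231 dits
D_KL(P||Q) = 0.1376 dits

H(P,Q) = 0.4231 + 0.1376 = 0.5607 dits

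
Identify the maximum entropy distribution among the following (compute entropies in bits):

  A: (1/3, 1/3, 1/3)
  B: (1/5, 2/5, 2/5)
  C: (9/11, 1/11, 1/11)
A

For a discrete distribution over n outcomes, entropy is maximized by the uniform distribution.

Computing entropies:
H(A) = 1.5850 bits
H(B) = 1.5219 bits
H(C) = 0.8659 bits

The uniform distribution (where all probabilities equal 1/3) achieves the maximum entropy of log_2(3) = 1.5850 bits.

Distribution A has the highest entropy.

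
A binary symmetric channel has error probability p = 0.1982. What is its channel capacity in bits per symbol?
0.2817 bits

For a binary symmetric channel (BSC) with error probability p:
Capacity C = 1 - H(p) bits per symbol

where H(p) = -p log₂(p) - (1-p) log₂(1-p) is the binary entropy function.

H(0.1982) = 0.7183 bits
C = 1 - 0.7183 = 0.2817 bits per symbol

This means we can reliably transmit up to 0.2817 bits of information per channel use.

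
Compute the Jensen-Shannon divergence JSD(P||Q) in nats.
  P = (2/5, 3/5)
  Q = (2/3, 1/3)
0.0362 nats

Jensen-Shannon divergence is:
JSD(P||Q) = 0.5 × D_KL(P||M) + 0.5 × D_KL(Q||M)
where M = 0.5 × (P + Q) is the mixture distribution.

M = 0.5 × (2/5, 3/5) + 0.5 × (2/3, 1/3) = (8/15, 7/15)

D_KL(P||M) = 0.0357 nats
D_KL(Q||M) = 0.0366 nats

JSD(P||Q) = 0.5 × 0.0357 + 0.5 × 0.0366 = 0.0362 nats

Unlike KL divergence, JSD is symmetric and bounded: 0 ≤ JSD ≤ log(2).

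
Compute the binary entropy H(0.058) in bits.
0.3195 bits

The binary entropy function is:
H(p) = -p log(p) - (1-p) log(1-p)

H(0.058) = -0.058 × log_2(0.058) - 0.942 × log_2(0.942)
H(0.058) = 0.3195 bits

Note: Binary entropy is maximized at p=0.5 (H=1 bit) and minimized at p=0 or p=1 (H=0).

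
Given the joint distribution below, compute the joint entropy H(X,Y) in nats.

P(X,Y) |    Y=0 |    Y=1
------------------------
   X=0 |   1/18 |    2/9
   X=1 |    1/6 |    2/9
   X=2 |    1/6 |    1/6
1.7249 nats

Joint entropy is H(X,Y) = -Σ_{x,y} p(x,y) log p(x,y).

Summing over all non-zero entries:
H(X,Y) = -[1/18·log_e(1/18) + 2/9·log_e(2/9) + 1/6·log_e(1/6) + 2/9·log_e(2/9) + 1/6·log_e(1/6) + 1/6·log_e(1/6)]
H(X,Y) = 1.7249 nats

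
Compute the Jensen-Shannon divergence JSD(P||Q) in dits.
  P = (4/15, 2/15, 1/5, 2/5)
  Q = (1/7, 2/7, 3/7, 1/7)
0.0333 dits

Jensen-Shannon divergence is:
JSD(P||Q) = 0.5 × D_KL(P||M) + 0.5 × D_KL(Q||M)
where M = 0.5 × (P + Q) is the mixture distribution.

M = 0.5 × (4/15, 2/15, 1/5, 2/5) + 0.5 × (1/7, 2/7, 3/7, 1/7) = (0.204762, 0.209524, 11/35, 0.271429)

D_KL(P||M) = 0.0325 dits
D_KL(Q||M) = 0.0341 dits

JSD(P||Q) = 0.5 × 0.0325 + 0.5 × 0.0341 = 0.0333 dits

Unlike KL divergence, JSD is symmetric and bounded: 0 ≤ JSD ≤ log(2).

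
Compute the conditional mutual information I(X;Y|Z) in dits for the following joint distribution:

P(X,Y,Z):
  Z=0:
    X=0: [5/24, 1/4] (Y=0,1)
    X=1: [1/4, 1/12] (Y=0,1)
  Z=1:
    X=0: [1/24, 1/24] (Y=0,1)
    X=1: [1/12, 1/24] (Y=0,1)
0.0167 dits

Conditional mutual information: I(X;Y|Z) = H(X|Z) + H(Y|Z) - H(X,Y|Z)

H(Z) = 0.2222
H(X,Z) = 0.5172 → H(X|Z) = 0.2949
H(Y,Z) = 0.5172 → H(Y|Z) = 0.2949
H(X,Y,Z) = 0.7953 → H(X,Y|Z) = 0.5731

I(X;Y|Z) = 0.2949 + 0.2949 - 0.5731 = 0.0167 dits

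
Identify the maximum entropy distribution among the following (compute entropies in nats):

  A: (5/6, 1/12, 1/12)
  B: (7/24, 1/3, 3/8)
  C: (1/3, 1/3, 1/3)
C

For a discrete distribution over n outcomes, entropy is maximized by the uniform distribution.

Computing entropies:
H(A) = 0.5661 nats
H(B) = 1.0934 nats
H(C) = 1.0986 nats

The uniform distribution (where all probabilities equal 1/3) achieves the maximum entropy of log_e(3) = 1.0986 nats.

Distribution C has the highest entropy.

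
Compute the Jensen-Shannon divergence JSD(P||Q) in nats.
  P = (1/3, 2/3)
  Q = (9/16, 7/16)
0.0268 nats

Jensen-Shannon divergence is:
JSD(P||Q) = 0.5 × D_KL(P||M) + 0.5 × D_KL(Q||M)
where M = 0.5 × (P + Q) is the mixture distribution.

M = 0.5 × (1/3, 2/3) + 0.5 × (9/16, 7/16) = (0.447917, 0.552083)

D_KL(P||M) = 0.0272 nats
D_KL(Q||M) = 0.0264 nats

JSD(P||Q) = 0.5 × 0.0272 + 0.5 × 0.0264 = 0.0268 nats

Unlike KL divergence, JSD is symmetric and bounded: 0 ≤ JSD ≤ log(2).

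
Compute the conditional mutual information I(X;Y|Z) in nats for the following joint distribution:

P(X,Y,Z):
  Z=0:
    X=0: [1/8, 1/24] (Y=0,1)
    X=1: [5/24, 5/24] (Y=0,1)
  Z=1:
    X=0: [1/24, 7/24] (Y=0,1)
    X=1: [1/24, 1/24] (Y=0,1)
0.0410 nats

Conditional mutual information: I(X;Y|Z) = H(X|Z) + H(Y|Z) - H(X,Y|Z)

H(Z) = 0.6792
H(X,Z) = 1.2367 → H(X|Z) = 0.5575
H(Y,Z) = 1.2861 → H(Y|Z) = 0.6069
H(X,Y,Z) = 1.8026 → H(X,Y|Z) = 1.1234

I(X;Y|Z) = 0.5575 + 0.6069 - 1.1234 = 0.0410 nats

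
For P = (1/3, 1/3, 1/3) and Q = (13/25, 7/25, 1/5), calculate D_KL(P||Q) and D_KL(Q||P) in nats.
D_KL(P||Q) = 0.0802, D_KL(Q||P) = 0.0803

KL divergence is not symmetric: D_KL(P||Q) ≠ D_KL(Q||P) in general.

D_KL(P||Q) = 0.0802 nats
D_KL(Q||P) = 0.0803 nats

No, they are not equal!

This asymmetry is why KL divergence is not a true distance metric.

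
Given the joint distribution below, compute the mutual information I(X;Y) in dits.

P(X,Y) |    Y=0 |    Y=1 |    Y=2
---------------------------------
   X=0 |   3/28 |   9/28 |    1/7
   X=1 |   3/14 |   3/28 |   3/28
0.0289 dits

Mutual information: I(X;Y) = H(X) + H(Y) - H(X,Y)

Marginals:
P(X) = (4/7, 3/7), H(X) = 0.2966 dits
P(Y) = (9/28, 3/7, 1/4), H(Y) = 0.4667 dits

Joint entropy: H(X,Y) = 0.7343 dits

I(X;Y) = 0.2966 + 0.4667 - 0.7343 = 0.0289 dits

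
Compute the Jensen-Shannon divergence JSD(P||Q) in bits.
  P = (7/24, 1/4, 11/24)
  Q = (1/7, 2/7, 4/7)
0.0241 bits

Jensen-Shannon divergence is:
JSD(P||Q) = 0.5 × D_KL(P||M) + 0.5 × D_KL(Q||M)
where M = 0.5 × (P + Q) is the mixture distribution.

M = 0.5 × (7/24, 1/4, 11/24) + 0.5 × (1/7, 2/7, 4/7) = (0.217262, 0.267857, 0.514881)

D_KL(P||M) = 0.0221 bits
D_KL(Q||M) = 0.0261 bits

JSD(P||Q) = 0.5 × 0.0221 + 0.5 × 0.0261 = 0.0241 bits

Unlike KL divergence, JSD is symmetric and bounded: 0 ≤ JSD ≤ log(2).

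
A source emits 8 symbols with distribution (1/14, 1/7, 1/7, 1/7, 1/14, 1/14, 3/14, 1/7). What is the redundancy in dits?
0.0312 dits

Redundancy measures how far a source is from maximum entropy:
R = H_max - H(X)

Maximum entropy for 8 symbols: H_max = log_10(8) = 0.9031 dits
Actual entropy: H(X) = 0.8719 dits
Redundancy: R = 0.9031 - 0.8719 = 0.0312 dits

This redundancy represents potential for compression: the source could be compressed by 0.0312 dits per symbol.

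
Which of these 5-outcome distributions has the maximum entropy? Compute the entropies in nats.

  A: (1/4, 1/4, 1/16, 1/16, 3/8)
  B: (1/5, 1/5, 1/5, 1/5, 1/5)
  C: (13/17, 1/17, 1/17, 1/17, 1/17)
B

For a discrete distribution over n outcomes, entropy is maximized by the uniform distribution.

Computing entropies:
H(A) = 1.4075 nats
H(B) = 1.6094 nats
H(C) = 0.8718 nats

The uniform distribution (where all probabilities equal 1/5) achieves the maximum entropy of log_e(5) = 1.6094 nats.

Distribution B has the highest entropy.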